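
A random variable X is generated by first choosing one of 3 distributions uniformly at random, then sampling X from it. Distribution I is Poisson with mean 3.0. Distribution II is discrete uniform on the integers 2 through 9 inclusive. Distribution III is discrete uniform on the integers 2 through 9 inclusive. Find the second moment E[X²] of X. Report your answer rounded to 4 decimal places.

27.6667

For each component E[X²] = Var + (mean)², giving I: 12; II: 35.5; III: 35.5.
Overall E[X²] = 0.333333·12 + 0.333333·35.5 + 0.333333·35.5 = 27.6667.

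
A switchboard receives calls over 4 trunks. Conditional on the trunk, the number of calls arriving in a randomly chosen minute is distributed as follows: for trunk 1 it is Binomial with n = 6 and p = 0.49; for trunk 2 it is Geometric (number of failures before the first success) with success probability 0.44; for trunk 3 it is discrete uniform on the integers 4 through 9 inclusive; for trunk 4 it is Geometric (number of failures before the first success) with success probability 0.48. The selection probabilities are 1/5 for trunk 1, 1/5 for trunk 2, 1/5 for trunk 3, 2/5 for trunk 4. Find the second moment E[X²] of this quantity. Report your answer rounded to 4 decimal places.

13.3366

For each component E[X²] = Var + (mean)², giving 1: 10.143; 2: 4.5124; 3: 45.1667; 4: 3.43056.
Overall E[X²] = 0.2·10.143 + 0.2·4.5124 + 0.2·45.1667 + 0.4·3.43056 = 13.3366.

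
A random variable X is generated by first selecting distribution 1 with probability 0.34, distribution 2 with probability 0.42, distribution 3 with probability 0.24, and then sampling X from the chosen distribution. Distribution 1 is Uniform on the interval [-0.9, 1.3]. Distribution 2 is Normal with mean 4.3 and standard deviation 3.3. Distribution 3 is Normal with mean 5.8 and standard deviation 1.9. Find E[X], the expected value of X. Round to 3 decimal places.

3.266

Component means — 1: 0.2; 2: 4.3; 3: 5.8.
E[X] = 0.34·0.2 + 0.42·4.3 + 0.24·5.8 = 3.266.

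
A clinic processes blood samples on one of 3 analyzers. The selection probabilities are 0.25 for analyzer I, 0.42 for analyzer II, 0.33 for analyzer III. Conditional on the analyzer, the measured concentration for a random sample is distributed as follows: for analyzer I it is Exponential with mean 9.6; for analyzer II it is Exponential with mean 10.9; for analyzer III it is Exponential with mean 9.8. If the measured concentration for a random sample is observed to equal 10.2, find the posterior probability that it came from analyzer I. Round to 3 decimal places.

Likelihoods f(10.2 | ·): I: 0.035999; II: 0.035989; III: 0.0360374.
Posterior ∝ prior × likelihood. Numerator for I: 0.25·0.035999 = 0.00899976.
Normalizing constant: 0.25·0.035999 + 0.42·0.035989 + 0.33·0.0360374 = 0.0360075.
P(I | observation) = 0.00899976 / 0.0360075 = 0.249941.

0.250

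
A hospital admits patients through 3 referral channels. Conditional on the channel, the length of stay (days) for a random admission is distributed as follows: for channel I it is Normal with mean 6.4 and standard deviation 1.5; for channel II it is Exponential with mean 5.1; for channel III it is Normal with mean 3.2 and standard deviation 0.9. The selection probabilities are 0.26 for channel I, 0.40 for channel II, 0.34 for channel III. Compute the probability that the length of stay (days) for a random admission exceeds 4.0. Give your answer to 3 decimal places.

0.492

Conditional on each channel, P(X > 4.0): I: 0.945201; II: 0.456433; III: 0.187031.
By total probability, P(X > 4.0) = 0.26·0.945201 + 0.4·0.456433 + 0.34·0.187031 = 0.491916.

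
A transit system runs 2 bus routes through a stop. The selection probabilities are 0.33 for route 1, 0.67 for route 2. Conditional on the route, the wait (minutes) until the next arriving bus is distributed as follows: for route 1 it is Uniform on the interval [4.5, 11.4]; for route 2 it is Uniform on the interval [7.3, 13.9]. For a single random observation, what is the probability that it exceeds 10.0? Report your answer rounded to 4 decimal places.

0.4629

Conditional on each route, P(X > 10.0): 1: 0.202899; 2: 0.590909.
By total probability, P(X > 10.0) = 0.33·0.202899 + 0.67·0.590909 = 0.462866.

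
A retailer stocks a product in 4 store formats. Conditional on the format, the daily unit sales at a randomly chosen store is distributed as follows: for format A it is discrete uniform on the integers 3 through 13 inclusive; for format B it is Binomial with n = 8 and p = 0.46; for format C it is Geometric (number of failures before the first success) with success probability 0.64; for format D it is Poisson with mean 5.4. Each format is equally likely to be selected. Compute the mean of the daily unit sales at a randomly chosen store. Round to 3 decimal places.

4.411

Component means — A: 8; B: 3.68; C: 0.5625; D: 5.4.
E[X] = 0.25·8 + 0.25·3.68 + 0.25·0.5625 + 0.25·5.4 = 4.41063.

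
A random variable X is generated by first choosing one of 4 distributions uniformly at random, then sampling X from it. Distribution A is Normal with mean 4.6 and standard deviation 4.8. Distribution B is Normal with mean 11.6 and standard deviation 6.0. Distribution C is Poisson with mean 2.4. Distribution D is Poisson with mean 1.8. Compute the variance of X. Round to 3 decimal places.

30.980

Per component, A: μ=4.6, E[X²]=44.2; B: μ=11.6, E[X²]=170.56; C: μ=2.4, E[X²]=8.16; D: μ=1.8, E[X²]=5.04.
E[X] = 0.25·4.6 + 0.25·11.6 + 0.25·2.4 + 0.25·1.8 = 5.1.
E[X²] = 0.25·44.2 + 0.25·170.56 + 0.25·8.16 + 0.25·5.04 = 56.99.
Var(X) = E[X²] − (E[X])² = 56.99 − 26.01 = 30.98.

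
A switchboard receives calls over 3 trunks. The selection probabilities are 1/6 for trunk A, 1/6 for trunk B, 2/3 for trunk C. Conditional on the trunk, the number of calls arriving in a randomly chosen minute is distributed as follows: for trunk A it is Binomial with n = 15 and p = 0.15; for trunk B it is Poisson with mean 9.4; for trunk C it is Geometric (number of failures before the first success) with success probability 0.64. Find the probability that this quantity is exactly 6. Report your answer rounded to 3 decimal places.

0.016

Conditional on each trunk, P(X = 6): A: 0.0132045; B: 0.0792623; C: 0.00139314.
By total probability, P(X = 6) = 0.166667·0.0132045 + 0.166667·0.0792623 + 0.666667·0.00139314 = 0.0163399.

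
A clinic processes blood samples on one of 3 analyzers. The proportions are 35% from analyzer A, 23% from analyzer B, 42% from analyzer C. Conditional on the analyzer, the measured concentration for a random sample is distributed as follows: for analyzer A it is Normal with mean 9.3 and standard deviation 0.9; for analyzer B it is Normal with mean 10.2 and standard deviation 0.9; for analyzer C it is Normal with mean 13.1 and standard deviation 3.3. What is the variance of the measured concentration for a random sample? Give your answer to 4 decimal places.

Per component, A: μ=9.3, E[X²]=87.3; B: μ=10.2, E[X²]=104.85; C: μ=13.1, E[X²]=182.5.
E[X] = 0.35·9.3 + 0.23·10.2 + 0.42·13.1 = 11.103.
E[X²] = 0.35·87.3 + 0.23·104.85 + 0.42·182.5 = 131.32.
Var(X) = E[X²] − (E[X])² = 131.32 − 123.277 = 8.04389.

8.0439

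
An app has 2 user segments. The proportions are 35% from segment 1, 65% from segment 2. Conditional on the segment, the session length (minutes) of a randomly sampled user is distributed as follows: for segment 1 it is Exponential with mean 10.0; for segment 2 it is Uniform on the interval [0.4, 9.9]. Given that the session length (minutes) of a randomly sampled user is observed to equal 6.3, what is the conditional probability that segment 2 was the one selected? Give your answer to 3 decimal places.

Likelihoods f(6.3 | ·): 1: 0.0532592; 2: 0.105263.
Posterior ∝ prior × likelihood. Numerator for 2: 0.65·0.105263 = 0.0684211.
Normalizing constant: 0.35·0.0532592 + 0.65·0.105263 = 0.0870618.
P(2 | observation) = 0.0684211 / 0.0870618 = 0.785891.

0.786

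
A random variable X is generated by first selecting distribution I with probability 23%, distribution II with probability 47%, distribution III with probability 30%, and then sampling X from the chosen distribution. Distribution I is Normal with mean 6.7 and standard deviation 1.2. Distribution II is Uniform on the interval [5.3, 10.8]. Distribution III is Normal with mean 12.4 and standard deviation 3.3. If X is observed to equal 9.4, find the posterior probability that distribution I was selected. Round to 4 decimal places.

0.0527

Likelihoods f(9.4 | ·): I: 0.0264497; II: 0.181818; III: 0.0799716.
Posterior ∝ prior × likelihood. Numerator for I: 0.23·0.0264497 = 0.00608343.
Normalizing constant: 0.23·0.0264497 + 0.47·0.181818 + 0.3·0.0799716 = 0.115529.
P(I | observation) = 0.00608343 / 0.115529 = 0.052657.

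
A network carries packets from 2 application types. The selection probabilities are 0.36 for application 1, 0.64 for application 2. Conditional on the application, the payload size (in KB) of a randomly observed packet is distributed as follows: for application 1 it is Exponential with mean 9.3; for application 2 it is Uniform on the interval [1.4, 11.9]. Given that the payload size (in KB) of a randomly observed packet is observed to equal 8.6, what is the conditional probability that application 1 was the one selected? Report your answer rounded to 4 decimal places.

Likelihoods f(8.6 | ·): 1: 0.0426493; 2: 0.0952381.
Posterior ∝ prior × likelihood. Numerator for 1: 0.36·0.0426493 = 0.0153537.
Normalizing constant: 0.36·0.0426493 + 0.64·0.0952381 = 0.0763061.
P(1 | observation) = 0.0153537 / 0.0763061 = 0.201212.

0.2012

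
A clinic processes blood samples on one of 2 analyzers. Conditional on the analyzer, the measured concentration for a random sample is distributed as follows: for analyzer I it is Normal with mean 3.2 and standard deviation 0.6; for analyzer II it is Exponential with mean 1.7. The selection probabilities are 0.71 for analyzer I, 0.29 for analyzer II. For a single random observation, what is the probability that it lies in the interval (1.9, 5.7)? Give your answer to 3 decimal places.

0.784

Conditional on each analyzer, P(1.9 < X < 5.7): I: 0.984854; II: 0.292067.
By total probability, P(1.9 < X < 5.7) = 0.71·0.984854 + 0.29·0.292067 = 0.783946.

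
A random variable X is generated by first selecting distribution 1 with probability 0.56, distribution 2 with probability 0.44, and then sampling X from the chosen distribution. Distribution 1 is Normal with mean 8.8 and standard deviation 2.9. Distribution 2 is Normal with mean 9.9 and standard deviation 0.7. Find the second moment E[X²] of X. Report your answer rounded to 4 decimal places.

91.4160

For each component E[X²] = Var + (mean)², giving 1: 85.85; 2: 98.5.
Overall E[X²] = 0.56·85.85 + 0.44·98.5 = 91.416.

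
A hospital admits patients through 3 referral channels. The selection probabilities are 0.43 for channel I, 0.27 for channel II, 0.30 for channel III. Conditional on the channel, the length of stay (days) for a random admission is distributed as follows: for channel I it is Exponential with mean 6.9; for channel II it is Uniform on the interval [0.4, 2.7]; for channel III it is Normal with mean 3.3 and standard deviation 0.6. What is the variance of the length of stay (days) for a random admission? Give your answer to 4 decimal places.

Per component, I: μ=6.9, E[X²]=95.22; II: μ=1.55, E[X²]=2.84333; III: μ=3.3, E[X²]=11.25.
E[X] = 0.43·6.9 + 0.27·1.55 + 0.3·3.3 = 4.3755.
E[X²] = 0.43·95.22 + 0.27·2.84333 + 0.3·11.25 = 45.0873.
Var(X) = E[X²] − (E[X])² = 45.0873 − 19.145 = 25.9423.

25.9423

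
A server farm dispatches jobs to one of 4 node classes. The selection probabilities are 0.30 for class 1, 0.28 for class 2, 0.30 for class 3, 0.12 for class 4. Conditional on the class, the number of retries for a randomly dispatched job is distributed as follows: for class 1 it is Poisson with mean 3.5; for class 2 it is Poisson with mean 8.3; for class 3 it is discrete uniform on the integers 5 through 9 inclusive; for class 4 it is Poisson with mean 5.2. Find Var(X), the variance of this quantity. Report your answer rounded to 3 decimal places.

Per component, 1: μ=3.5, E[X²]=15.75; 2: μ=8.3, E[X²]=77.19; 3: μ=7, E[X²]=51; 4: μ=5.2, E[X²]=32.24.
E[X] = 0.3·3.5 + 0.28·8.3 + 0.3·7 + 0.12·5.2 = 6.098.
E[X²] = 0.3·15.75 + 0.28·77.19 + 0.3·51 + 0.12·32.24 = 45.507.
Var(X) = E[X²] − (E[X])² = 45.507 − 37.1856 = 8.3214.

8.321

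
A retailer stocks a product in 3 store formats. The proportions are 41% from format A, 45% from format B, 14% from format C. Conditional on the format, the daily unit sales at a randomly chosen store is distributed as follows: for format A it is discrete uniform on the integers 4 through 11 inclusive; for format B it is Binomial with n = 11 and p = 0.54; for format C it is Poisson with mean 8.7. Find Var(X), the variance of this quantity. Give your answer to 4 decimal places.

5.6116

Per component, A: μ=7.5, E[X²]=61.5; B: μ=5.94, E[X²]=38.016; C: μ=8.7, E[X²]=84.39.
E[X] = 0.41·7.5 + 0.45·5.94 + 0.14·8.7 = 6.966.
E[X²] = 0.41·61.5 + 0.45·38.016 + 0.14·84.39 = 54.1368.
Var(X) = E[X²] − (E[X])² = 54.1368 − 48.5252 = 5.61164.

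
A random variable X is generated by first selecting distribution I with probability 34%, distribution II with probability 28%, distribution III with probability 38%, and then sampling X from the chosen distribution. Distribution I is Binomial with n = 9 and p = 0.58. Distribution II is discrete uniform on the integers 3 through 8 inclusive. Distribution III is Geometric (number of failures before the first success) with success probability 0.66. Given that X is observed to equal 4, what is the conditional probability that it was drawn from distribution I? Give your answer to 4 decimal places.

Likelihoods P(X=4 | ·): I: 0.18635; II: 0.166667; III: 0.00881982.
Posterior ∝ prior × likelihood. Numerator for I: 0.34·0.18635 = 0.0633589.
Normalizing constant: 0.34·0.18635 + 0.28·0.166667 + 0.38·0.00881982 = 0.113377.
P(I | observation) = 0.0633589 / 0.113377 = 0.558833.

0.5588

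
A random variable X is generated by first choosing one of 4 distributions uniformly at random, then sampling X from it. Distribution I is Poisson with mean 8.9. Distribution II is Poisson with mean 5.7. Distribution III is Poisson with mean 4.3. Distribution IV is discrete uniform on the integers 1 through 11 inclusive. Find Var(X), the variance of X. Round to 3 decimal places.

Per component, I: μ=8.9, E[X²]=88.11; II: μ=5.7, E[X²]=38.19; III: μ=4.3, E[X²]=22.79; IV: μ=6, E[X²]=46.
E[X] = 0.25·8.9 + 0.25·5.7 + 0.25·4.3 + 0.25·6 = 6.225.
E[X²] = 0.25·88.11 + 0.25·38.19 + 0.25·22.79 + 0.25·46 = 48.7725.
Var(X) = E[X²] − (E[X])² = 48.7725 − 38.7506 = 10.0219.

10.022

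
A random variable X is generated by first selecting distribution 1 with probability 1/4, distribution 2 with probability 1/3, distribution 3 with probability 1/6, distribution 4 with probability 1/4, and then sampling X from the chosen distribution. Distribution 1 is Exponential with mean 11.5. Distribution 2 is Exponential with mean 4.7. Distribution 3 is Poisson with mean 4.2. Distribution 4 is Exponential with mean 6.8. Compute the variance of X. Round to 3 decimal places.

Per component, 1: μ=11.5, E[X²]=264.5; 2: μ=4.7, E[X²]=44.18; 3: μ=4.2, E[X²]=21.84; 4: μ=6.8, E[X²]=92.48.
E[X] = 0.25·11.5 + 0.333333·4.7 + 0.166667·4.2 + 0.25·6.8 = 6.84167.
E[X²] = 0.25·264.5 + 0.333333·44.18 + 0.166667·21.84 + 0.25·92.48 = 107.612.
Var(X) = E[X²] − (E[X])² = 107.612 − 46.8084 = 60.8033.

60.803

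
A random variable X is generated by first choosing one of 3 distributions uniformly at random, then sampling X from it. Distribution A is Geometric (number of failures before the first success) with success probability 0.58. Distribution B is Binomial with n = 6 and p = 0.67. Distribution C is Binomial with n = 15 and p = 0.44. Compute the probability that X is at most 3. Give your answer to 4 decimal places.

Conditional on each component, P(X ≤ 3): A: 0.968883; B: 0.313048; C: 0.0498295.
By total probability, P(X ≤ 3) = 0.333333·0.968883 + 0.333333·0.313048 + 0.333333·0.0498295 = 0.44392.

0.4439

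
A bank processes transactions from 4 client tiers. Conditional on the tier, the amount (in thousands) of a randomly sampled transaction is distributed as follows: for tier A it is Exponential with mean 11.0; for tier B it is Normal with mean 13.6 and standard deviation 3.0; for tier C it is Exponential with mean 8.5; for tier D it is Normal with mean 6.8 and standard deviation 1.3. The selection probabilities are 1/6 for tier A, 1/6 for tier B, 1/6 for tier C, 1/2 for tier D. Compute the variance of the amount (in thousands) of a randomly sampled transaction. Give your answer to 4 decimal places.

Per component, A: μ=11, E[X²]=242; B: μ=13.6, E[X²]=193.96; C: μ=8.5, E[X²]=144.5; D: μ=6.8, E[X²]=47.93.
E[X] = 0.166667·11 + 0.166667·13.6 + 0.166667·8.5 + 0.5·6.8 = 8.91667.
E[X²] = 0.166667·242 + 0.166667·193.96 + 0.166667·144.5 + 0.5·47.93 = 120.708.
Var(X) = E[X²] − (E[X])² = 120.708 − 79.5069 = 41.2014.

41.2014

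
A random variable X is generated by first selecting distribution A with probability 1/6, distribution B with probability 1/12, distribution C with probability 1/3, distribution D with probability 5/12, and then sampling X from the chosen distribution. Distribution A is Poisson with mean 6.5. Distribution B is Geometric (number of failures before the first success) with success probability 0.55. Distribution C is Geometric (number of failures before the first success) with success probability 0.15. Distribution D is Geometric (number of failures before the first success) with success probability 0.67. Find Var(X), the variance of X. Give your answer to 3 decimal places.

21.474

Per component, A: μ=6.5, E[X²]=48.75; B: μ=0.818182, E[X²]=2.15702; C: μ=5.66667, E[X²]=69.8889; D: μ=0.492537, E[X²]=0.977723.
E[X] = 0.166667·6.5 + 0.0833333·0.818182 + 0.333333·5.66667 + 0.416667·0.492537 = 3.24563.
E[X²] = 0.166667·48.75 + 0.0833333·2.15702 + 0.333333·69.8889 + 0.416667·0.977723 = 32.0084.
Var(X) = E[X²] − (E[X])² = 32.0084 − 10.5341 = 21.4743.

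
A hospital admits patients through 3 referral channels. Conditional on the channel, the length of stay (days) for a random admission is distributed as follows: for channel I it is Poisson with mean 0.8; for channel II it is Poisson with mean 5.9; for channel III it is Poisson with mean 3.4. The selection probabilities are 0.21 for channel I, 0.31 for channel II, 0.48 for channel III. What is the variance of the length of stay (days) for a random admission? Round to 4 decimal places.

6.9337

Per component, I: μ=0.8, E[X²]=1.44; II: μ=5.9, E[X²]=40.71; III: μ=3.4, E[X²]=14.96.
E[X] = 0.21·0.8 + 0.31·5.9 + 0.48·3.4 = 3.629.
E[X²] = 0.21·1.44 + 0.31·40.71 + 0.48·14.96 = 20.1033.
Var(X) = E[X²] − (E[X])² = 20.1033 − 13.1696 = 6.93366.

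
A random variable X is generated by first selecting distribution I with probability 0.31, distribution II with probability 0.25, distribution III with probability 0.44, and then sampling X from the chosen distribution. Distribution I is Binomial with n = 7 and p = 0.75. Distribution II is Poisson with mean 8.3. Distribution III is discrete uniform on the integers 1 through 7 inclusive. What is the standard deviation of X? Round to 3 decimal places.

2.685

Per component, I: μ=5.25, E[X²]=28.875; II: μ=8.3, E[X²]=77.19; III: μ=4, E[X²]=20.
E[X] = 0.31·5.25 + 0.25·8.3 + 0.44·4 = 5.4625.
E[X²] = 0.31·28.875 + 0.25·77.19 + 0.44·20 = 37.0488.
Var(X) = E[X²] − (E[X])² = 37.0488 − 29.8389 = 7.20984.
SD(X) = √7.20984 = 2.68512.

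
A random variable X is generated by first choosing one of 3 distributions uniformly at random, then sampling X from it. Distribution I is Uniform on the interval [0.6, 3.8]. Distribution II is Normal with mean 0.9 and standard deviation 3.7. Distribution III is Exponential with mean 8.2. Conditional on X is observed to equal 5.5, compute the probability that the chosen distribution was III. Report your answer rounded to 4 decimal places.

Likelihoods f(5.5 | ·): I: 0; II: 0.0497822; III: 0.0623578.
Posterior ∝ prior × likelihood. Numerator for III: 0.333333·0.0623578 = 0.0207859.
Normalizing constant: 0.333333·0 + 0.333333·0.0497822 + 0.333333·0.0623578 = 0.03738.
P(III | observation) = 0.0207859 / 0.03738 = 0.556071.

0.5561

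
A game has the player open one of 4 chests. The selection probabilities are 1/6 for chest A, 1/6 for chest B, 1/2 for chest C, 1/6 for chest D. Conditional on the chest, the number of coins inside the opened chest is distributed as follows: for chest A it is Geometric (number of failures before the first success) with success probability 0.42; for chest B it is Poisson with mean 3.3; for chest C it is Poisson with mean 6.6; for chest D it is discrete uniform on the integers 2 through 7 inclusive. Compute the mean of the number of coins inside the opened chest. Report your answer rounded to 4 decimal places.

4.8302

Component means — A: 1.38095; B: 3.3; C: 6.6; D: 4.5.
E[X] = 0.166667·1.38095 + 0.166667·3.3 + 0.5·6.6 + 0.166667·4.5 = 4.83016.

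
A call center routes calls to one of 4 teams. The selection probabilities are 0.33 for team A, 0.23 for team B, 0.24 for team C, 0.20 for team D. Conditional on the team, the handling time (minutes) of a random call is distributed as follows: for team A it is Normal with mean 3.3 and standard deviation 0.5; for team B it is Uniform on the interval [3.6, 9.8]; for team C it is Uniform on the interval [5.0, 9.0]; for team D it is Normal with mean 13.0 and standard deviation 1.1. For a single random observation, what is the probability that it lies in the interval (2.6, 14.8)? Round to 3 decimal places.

Conditional on each team, P(2.6 < X < 14.8): A: 0.919243; B: 1; C: 1; D: 0.949118.
By total probability, P(2.6 < X < 14.8) = 0.33·0.919243 + 0.23·1 + 0.24·1 + 0.2·0.949118 = 0.963174.

0.963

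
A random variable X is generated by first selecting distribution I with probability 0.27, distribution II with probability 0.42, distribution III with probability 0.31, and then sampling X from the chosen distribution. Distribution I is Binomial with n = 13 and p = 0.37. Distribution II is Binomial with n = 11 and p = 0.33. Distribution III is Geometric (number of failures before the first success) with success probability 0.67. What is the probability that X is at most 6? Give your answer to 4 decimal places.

0.9398

Conditional on each component, P(X ≤ 6): I: 0.8346; II: 0.963416; III: 0.999574.
By total probability, P(X ≤ 6) = 0.27·0.8346 + 0.42·0.963416 + 0.31·0.999574 = 0.939845.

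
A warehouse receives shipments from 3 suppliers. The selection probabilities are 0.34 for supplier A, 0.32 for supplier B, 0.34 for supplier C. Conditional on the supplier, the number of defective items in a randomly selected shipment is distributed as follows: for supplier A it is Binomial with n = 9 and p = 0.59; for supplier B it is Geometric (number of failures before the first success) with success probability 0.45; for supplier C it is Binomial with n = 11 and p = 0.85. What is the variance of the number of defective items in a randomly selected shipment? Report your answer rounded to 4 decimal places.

Per component, A: μ=5.31, E[X²]=30.3732; B: μ=1.22222, E[X²]=4.20988; C: μ=9.35, E[X²]=88.825.
E[X] = 0.34·5.31 + 0.32·1.22222 + 0.34·9.35 = 5.37551.
E[X²] = 0.34·30.3732 + 0.32·4.20988 + 0.34·88.825 = 41.8745.
Var(X) = E[X²] − (E[X])² = 41.8745 − 28.8961 = 12.9784.

12.9784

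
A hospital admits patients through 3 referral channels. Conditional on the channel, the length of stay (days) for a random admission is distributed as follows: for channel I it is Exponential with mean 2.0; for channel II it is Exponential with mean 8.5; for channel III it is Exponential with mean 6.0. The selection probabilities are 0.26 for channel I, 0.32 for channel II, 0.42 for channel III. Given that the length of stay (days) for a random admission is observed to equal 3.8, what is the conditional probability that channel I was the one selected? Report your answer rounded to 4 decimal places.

0.2410

Likelihoods f(3.8 | ·): I: 0.0747843; II: 0.075236; III: 0.0884699.
Posterior ∝ prior × likelihood. Numerator for I: 0.26·0.0747843 = 0.0194439.
Normalizing constant: 0.26·0.0747843 + 0.32·0.075236 + 0.42·0.0884699 = 0.0806768.
P(I | observation) = 0.0194439 / 0.0806768 = 0.24101.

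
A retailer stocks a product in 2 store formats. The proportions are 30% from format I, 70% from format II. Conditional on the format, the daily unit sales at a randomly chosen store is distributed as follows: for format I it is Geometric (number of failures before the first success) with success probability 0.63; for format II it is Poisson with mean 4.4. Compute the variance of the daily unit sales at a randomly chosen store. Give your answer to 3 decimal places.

6.412

Per component, I: μ=0.587302, E[X²]=1.27715; II: μ=4.4, E[X²]=23.76.
E[X] = 0.3·0.587302 + 0.7·4.4 = 3.25619.
E[X²] = 0.3·1.27715 + 0.7·23.76 = 17.0151.
Var(X) = E[X²] − (E[X])² = 17.0151 − 10.6028 = 6.41237.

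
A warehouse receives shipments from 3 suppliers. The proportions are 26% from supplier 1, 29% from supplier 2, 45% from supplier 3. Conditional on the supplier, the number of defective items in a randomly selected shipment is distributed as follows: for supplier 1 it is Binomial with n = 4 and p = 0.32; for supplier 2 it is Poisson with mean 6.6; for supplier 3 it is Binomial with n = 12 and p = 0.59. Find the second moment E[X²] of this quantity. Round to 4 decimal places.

For each component E[X²] = Var + (mean)², giving 1: 2.5088; 2: 50.16; 3: 53.0292.
Overall E[X²] = 0.26·2.5088 + 0.29·50.16 + 0.45·53.0292 = 39.0618.

39.0618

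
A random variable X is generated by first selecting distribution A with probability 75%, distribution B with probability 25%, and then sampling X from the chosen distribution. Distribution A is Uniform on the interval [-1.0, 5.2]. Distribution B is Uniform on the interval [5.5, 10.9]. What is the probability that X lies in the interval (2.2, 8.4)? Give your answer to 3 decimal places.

Conditional on each component, P(2.2 < X < 8.4): A: 0.483871; B: 0.537037.
By total probability, P(2.2 < X < 8.4) = 0.75·0.483871 + 0.25·0.537037 = 0.497162.

0.497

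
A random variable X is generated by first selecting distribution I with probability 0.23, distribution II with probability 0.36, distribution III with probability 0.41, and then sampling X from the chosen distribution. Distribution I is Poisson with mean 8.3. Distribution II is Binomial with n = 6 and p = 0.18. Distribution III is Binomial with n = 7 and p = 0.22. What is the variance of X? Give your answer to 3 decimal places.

Per component, I: μ=8.3, E[X²]=77.19; II: μ=1.08, E[X²]=2.052; III: μ=1.54, E[X²]=3.5728.
E[X] = 0.23·8.3 + 0.36·1.08 + 0.41·1.54 = 2.9292.
E[X²] = 0.23·77.19 + 0.36·2.052 + 0.41·3.5728 = 19.9573.
Var(X) = E[X²] − (E[X])² = 19.9573 − 8.58021 = 11.3771.

11.377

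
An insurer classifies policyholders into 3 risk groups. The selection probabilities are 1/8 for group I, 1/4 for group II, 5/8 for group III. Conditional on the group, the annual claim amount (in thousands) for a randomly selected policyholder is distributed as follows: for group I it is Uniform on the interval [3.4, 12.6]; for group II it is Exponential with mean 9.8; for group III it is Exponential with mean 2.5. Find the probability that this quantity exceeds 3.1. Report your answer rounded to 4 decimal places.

0.4881

Conditional on each group, P(X > 3.1): I: 1; II: 0.728821; III: 0.289384.
By total probability, P(X > 3.1) = 0.125·1 + 0.25·0.728821 + 0.625·0.289384 = 0.48807.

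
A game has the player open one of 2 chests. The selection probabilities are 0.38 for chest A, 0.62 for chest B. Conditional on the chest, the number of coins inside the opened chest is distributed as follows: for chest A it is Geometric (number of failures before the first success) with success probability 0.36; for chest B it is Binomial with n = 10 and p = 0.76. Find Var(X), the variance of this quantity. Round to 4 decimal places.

Per component, A: μ=1.77778, E[X²]=8.09877; B: μ=7.6, E[X²]=59.584.
E[X] = 0.38·1.77778 + 0.62·7.6 = 5.38756.
E[X²] = 0.38·8.09877 + 0.62·59.584 = 40.0196.
Var(X) = E[X²] − (E[X])² = 40.0196 − 29.0258 = 10.9939.

10.9939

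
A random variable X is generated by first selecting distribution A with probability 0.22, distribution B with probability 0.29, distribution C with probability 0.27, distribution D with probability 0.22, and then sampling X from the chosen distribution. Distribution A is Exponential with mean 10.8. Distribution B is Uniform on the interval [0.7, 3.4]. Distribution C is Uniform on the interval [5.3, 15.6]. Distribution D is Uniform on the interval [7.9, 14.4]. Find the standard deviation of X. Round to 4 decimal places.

6.6883

Per component, A: μ=10.8, E[X²]=233.28; B: μ=2.05, E[X²]=4.81; C: μ=10.45, E[X²]=118.043; D: μ=11.15, E[X²]=127.843.
E[X] = 0.22·10.8 + 0.29·2.05 + 0.27·10.45 + 0.22·11.15 = 8.245.
E[X²] = 0.22·233.28 + 0.29·4.81 + 0.27·118.043 + 0.22·127.843 = 112.714.
Var(X) = E[X²] − (E[X])² = 112.714 − 67.98 = 44.7337.
SD(X) = √44.7337 = 6.68833.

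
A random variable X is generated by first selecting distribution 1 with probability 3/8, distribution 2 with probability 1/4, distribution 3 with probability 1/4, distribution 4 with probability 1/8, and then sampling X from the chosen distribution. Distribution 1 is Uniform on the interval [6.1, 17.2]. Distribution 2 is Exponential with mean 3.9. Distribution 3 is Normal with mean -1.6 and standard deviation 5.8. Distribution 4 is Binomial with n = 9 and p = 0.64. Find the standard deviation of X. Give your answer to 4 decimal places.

Per component, 1: μ=11.65, E[X²]=145.99; 2: μ=3.9, E[X²]=30.42; 3: μ=-1.6, E[X²]=36.2; 4: μ=5.76, E[X²]=35.2512.
E[X] = 0.375·11.65 + 0.25·3.9 + 0.25·-1.6 + 0.125·5.76 = 5.66375.
E[X²] = 0.375·145.99 + 0.25·30.42 + 0.25·36.2 + 0.125·35.2512 = 75.8076.
Var(X) = E[X²] − (E[X])² = 75.8076 − 32.0781 = 43.7296.
SD(X) = √43.7296 = 6.61283.

6.6128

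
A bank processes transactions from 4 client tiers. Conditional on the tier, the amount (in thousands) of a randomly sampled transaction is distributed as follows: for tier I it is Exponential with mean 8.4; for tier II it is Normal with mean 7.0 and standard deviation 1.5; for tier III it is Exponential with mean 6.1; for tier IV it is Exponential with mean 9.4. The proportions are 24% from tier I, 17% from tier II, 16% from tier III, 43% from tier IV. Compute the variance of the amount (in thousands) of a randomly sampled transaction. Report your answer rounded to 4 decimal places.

62.8439

Per component, I: μ=8.4, E[X²]=141.12; II: μ=7, E[X²]=51.25; III: μ=6.1, E[X²]=74.42; IV: μ=9.4, E[X²]=176.72.
E[X] = 0.24·8.4 + 0.17·7 + 0.16·6.1 + 0.43·9.4 = 8.224.
E[X²] = 0.24·141.12 + 0.17·51.25 + 0.16·74.42 + 0.43·176.72 = 130.478.
Var(X) = E[X²] − (E[X])² = 130.478 − 67.6342 = 62.8439.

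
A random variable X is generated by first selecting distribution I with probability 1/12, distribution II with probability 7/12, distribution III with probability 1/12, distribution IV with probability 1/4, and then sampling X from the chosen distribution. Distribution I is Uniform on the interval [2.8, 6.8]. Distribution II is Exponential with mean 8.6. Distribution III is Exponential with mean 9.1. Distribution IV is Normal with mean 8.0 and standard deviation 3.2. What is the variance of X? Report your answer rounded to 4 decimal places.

Per component, I: μ=4.8, E[X²]=24.3733; II: μ=8.6, E[X²]=147.92; III: μ=9.1, E[X²]=165.62; IV: μ=8, E[X²]=74.24.
E[X] = 0.0833333·4.8 + 0.583333·8.6 + 0.0833333·9.1 + 0.25·8 = 8.175.
E[X²] = 0.0833333·24.3733 + 0.583333·147.92 + 0.0833333·165.62 + 0.25·74.24 = 120.679.
Var(X) = E[X²] − (E[X])² = 120.679 − 66.8306 = 53.8488.

53.8488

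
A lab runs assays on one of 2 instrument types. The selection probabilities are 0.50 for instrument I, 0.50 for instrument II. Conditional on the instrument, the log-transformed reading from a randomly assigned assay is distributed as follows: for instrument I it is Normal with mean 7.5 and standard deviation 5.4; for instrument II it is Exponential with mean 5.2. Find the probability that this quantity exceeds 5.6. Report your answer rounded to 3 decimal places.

Conditional on each instrument, P(X > 5.6): I: 0.637525; II: 0.340642.
By total probability, P(X > 5.6) = 0.5·0.637525 + 0.5·0.340642 = 0.489084.

0.489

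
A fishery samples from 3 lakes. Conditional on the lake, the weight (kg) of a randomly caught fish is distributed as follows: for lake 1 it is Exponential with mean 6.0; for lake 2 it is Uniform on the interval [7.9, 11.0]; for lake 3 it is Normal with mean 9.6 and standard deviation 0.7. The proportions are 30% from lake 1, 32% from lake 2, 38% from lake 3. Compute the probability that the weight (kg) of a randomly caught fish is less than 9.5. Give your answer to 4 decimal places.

0.5720

Conditional on each lake, P(X < 9.5): 1: 0.79471; 2: 0.516129; 3: 0.443202.
By total probability, P(X < 9.5) = 0.3·0.79471 + 0.32·0.516129 + 0.38·0.443202 = 0.571991.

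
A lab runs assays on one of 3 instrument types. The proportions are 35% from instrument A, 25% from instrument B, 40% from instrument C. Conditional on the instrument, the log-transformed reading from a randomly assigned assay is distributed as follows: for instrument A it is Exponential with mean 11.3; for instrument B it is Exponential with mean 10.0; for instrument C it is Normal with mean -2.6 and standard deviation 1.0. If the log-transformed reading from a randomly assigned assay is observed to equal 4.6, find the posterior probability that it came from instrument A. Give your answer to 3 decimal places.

Likelihoods f(4.6 | ·): A: 0.0589019; B: 0.0631284; C: 2.20799e-12.
Posterior ∝ prior × likelihood. Numerator for A: 0.35·0.0589019 = 0.0206157.
Normalizing constant: 0.35·0.0589019 + 0.25·0.0631284 + 0.4·2.20799e-12 = 0.0363977.
P(A | observation) = 0.0206157 / 0.0363977 = 0.566399.

0.566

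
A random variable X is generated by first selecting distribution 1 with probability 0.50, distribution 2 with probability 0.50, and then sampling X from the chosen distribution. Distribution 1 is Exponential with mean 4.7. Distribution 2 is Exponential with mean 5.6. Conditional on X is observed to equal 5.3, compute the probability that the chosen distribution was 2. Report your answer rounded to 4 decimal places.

Likelihoods f(5.3 | ·): 1: 0.0688915; 2: 0.069308.
Posterior ∝ prior × likelihood. Numerator for 2: 0.5·0.069308 = 0.034654.
Normalizing constant: 0.5·0.0688915 + 0.5·0.069308 = 0.0690998.
P(2 | observation) = 0.034654 / 0.0690998 = 0.501507.

0.5015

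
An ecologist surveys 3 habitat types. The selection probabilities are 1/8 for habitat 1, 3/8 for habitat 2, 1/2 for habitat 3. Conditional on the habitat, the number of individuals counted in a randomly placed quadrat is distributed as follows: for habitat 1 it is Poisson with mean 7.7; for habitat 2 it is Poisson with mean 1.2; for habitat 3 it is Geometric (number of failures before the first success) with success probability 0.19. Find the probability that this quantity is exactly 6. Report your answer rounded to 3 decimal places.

Conditional on each habitat, P(X = 6): 1: 0.131082; 2: 0.00124911; 3: 0.0536616.
By total probability, P(X = 6) = 0.125·0.131082 + 0.375·0.00124911 + 0.5·0.0536616 = 0.0436845.

0.044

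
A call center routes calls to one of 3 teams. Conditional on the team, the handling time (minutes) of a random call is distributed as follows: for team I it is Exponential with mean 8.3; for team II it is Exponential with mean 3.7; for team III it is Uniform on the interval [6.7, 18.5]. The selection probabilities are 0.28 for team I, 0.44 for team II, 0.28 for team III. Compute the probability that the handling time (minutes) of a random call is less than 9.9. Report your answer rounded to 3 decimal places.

0.681

Conditional on each team, P(X < 9.9): I: 0.696621; II: 0.93114; III: 0.271186.
By total probability, P(X < 9.9) = 0.28·0.696621 + 0.44·0.93114 + 0.28·0.271186 = 0.680687.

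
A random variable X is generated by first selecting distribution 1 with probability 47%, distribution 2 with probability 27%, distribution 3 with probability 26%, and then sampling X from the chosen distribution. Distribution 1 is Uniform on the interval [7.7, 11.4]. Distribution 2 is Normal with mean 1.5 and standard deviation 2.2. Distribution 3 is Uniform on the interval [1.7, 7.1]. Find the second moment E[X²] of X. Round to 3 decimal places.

For each component E[X²] = Var + (mean)², giving 1: 92.3433; 2: 7.09; 3: 21.79.
Overall E[X²] = 0.47·92.3433 + 0.27·7.09 + 0.26·21.79 = 50.9811.

50.981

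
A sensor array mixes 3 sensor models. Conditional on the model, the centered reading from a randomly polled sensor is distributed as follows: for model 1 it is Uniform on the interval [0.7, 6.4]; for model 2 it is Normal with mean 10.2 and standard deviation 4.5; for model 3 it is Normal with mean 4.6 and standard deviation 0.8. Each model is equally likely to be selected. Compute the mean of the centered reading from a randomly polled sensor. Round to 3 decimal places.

6.117

Component means — 1: 3.55; 2: 10.2; 3: 4.6.
E[X] = 0.333333·3.55 + 0.333333·10.2 + 0.333333·4.6 = 6.11667.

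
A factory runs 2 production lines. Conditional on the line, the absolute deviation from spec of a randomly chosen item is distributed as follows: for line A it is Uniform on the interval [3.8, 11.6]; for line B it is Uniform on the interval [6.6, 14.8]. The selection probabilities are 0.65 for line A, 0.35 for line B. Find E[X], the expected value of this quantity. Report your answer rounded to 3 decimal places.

Component means — A: 7.7; B: 10.7.
E[X] = 0.65·7.7 + 0.35·10.7 = 8.75.

8.750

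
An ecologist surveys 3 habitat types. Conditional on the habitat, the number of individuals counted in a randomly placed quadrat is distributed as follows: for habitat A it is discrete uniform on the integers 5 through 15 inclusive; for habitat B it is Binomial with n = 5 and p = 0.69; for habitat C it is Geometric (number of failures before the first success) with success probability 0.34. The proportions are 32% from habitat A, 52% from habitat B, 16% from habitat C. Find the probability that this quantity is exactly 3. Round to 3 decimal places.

Conditional on each habitat, P(X = 3): A: 0; B: 0.315697; C: 0.0977486.
By total probability, P(X = 3) = 0.32·0 + 0.52·0.315697 + 0.16·0.0977486 = 0.179802.

0.180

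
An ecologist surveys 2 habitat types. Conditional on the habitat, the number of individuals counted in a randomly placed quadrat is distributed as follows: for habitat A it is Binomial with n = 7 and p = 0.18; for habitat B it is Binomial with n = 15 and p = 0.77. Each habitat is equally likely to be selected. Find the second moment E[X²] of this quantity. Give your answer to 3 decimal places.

69.340

For each component E[X²] = Var + (mean)², giving A: 2.6208; B: 136.059.
Overall E[X²] = 0.5·2.6208 + 0.5·136.059 = 69.3399.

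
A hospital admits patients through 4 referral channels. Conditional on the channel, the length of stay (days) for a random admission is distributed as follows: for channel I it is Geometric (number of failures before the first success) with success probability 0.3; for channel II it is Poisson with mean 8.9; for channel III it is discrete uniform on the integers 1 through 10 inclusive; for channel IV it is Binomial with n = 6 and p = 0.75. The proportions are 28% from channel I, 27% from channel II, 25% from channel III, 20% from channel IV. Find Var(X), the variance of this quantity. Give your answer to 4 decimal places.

Per component, I: μ=2.33333, E[X²]=13.2222; II: μ=8.9, E[X²]=88.11; III: μ=5.5, E[X²]=38.5; IV: μ=4.5, E[X²]=21.375.
E[X] = 0.28·2.33333 + 0.27·8.9 + 0.25·5.5 + 0.2·4.5 = 5.33133.
E[X²] = 0.28·13.2222 + 0.27·88.11 + 0.25·38.5 + 0.2·21.375 = 41.3919.
Var(X) = E[X²] − (E[X])² = 41.3919 − 28.4231 = 12.9688.

12.9688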